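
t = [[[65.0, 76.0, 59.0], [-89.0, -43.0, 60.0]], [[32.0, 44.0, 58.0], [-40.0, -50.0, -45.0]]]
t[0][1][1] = -43.0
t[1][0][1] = 44.0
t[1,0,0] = 32.0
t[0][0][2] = 59.0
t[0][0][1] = 76.0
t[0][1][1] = -43.0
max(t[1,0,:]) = 58.0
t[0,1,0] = -89.0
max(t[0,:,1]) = 76.0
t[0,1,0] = -89.0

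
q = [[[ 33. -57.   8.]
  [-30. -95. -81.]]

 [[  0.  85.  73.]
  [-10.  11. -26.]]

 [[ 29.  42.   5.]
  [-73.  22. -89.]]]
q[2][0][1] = 42.0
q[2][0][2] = 5.0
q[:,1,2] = [-81.0, -26.0, -89.0]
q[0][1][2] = -81.0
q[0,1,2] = -81.0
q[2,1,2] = -89.0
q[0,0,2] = 8.0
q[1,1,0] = -10.0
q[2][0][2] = 5.0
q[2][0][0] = 29.0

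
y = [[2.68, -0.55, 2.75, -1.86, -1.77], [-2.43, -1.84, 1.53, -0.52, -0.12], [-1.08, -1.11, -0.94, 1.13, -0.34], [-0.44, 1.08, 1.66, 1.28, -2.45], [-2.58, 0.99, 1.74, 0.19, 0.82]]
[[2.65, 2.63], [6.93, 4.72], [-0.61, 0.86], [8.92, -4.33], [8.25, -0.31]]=y @[[-2.57, 0.51], [1.30, -2.44], [1.41, 1.19], [-1.24, 0.31], [-2.30, 1.57]]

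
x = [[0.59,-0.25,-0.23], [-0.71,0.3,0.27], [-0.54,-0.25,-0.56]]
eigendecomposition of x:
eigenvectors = [[-0.64,0.15,0.15],[0.76,0.84,-0.17],[0.1,-0.52,0.97]]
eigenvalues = [0.93, 0.0, -0.6]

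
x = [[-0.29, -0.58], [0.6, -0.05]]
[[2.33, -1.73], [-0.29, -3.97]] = x @[[-0.79, -6.11], [-3.63, 6.04]]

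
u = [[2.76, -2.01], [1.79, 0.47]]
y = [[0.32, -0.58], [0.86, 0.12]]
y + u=[[3.08, -2.59], [2.65, 0.59]]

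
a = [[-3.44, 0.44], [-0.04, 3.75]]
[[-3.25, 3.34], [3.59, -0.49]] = a @ [[1.07, -0.99], [0.97, -0.14]]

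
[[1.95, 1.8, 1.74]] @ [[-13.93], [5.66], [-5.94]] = [[-27.31]]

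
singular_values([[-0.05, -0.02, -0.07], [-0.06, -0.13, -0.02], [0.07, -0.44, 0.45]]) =[0.64, 0.15, 0.0]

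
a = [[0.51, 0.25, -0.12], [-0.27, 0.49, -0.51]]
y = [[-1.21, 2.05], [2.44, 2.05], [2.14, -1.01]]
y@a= [[-1.17,0.70,-0.90], [0.69,1.61,-1.34], [1.36,0.04,0.26]]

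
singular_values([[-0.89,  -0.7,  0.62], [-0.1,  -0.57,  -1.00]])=[1.31, 1.14]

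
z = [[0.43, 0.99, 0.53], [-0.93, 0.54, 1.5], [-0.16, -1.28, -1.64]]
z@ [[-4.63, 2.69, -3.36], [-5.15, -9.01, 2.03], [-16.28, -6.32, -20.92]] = [[-15.72, -11.11, -10.52], [-22.90, -16.85, -27.16], [34.03, 21.47, 32.25]]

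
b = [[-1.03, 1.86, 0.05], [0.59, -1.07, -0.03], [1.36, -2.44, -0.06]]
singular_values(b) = [3.72, 0.01, 0.0]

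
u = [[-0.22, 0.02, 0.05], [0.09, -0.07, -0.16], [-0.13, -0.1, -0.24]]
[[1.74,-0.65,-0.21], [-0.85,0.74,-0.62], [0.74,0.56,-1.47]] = u @ [[-7.64,  2.14,  2.08], [-2.45,  3.06,  1.29], [2.07,  -4.77,  4.46]]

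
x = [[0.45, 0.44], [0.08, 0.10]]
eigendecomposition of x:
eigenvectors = [[0.98,-0.71], [0.18,0.70]]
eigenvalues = [0.53, 0.02]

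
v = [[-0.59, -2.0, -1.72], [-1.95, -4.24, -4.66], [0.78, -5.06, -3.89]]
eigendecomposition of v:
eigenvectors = [[-0.07, 0.54, 0.29], [0.68, 0.53, 0.71], [-0.73, -0.65, 0.64]]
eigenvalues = [0.94, -0.46, -9.2]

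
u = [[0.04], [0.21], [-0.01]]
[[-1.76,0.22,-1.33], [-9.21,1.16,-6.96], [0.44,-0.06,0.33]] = u @ [[-43.88, 5.52, -33.14]]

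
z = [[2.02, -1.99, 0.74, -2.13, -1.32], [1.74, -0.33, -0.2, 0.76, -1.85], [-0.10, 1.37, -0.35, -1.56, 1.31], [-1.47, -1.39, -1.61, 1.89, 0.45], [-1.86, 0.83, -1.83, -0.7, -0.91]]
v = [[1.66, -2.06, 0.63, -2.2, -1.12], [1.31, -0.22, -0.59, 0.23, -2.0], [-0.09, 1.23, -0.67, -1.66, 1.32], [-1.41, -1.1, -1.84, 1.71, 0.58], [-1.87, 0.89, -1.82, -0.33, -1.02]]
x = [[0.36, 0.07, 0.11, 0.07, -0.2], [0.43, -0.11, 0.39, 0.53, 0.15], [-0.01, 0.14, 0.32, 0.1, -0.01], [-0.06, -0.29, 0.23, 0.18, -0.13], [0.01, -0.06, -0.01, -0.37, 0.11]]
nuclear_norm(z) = 13.96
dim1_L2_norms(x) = [0.44, 0.81, 0.36, 0.44, 0.39]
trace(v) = 1.46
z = v + x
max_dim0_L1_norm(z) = 7.19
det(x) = 0.01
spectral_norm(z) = 4.78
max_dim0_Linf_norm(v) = 2.2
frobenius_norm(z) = 6.89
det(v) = 96.58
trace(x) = 0.86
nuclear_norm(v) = 13.79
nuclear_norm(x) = 2.26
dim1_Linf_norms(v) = [2.2, 2.0, 1.66, 1.84, 1.87]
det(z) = 87.53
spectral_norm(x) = 0.93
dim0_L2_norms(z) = [3.57, 2.93, 2.58, 3.41, 2.81]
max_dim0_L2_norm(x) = 0.68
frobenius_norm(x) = 1.15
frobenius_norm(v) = 6.69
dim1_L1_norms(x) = [0.81, 1.61, 0.58, 0.89, 0.56]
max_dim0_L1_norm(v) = 6.34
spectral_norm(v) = 4.61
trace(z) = 2.32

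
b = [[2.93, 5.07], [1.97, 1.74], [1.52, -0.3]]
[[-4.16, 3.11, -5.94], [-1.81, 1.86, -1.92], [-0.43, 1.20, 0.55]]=b@ [[-0.40, 0.82, 0.12], [-0.59, 0.14, -1.24]]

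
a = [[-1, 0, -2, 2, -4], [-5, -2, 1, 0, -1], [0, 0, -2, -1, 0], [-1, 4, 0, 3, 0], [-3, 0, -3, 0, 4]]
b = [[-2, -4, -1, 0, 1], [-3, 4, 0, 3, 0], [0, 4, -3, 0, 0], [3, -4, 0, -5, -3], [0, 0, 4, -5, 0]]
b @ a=[[19, 8, -1, -3, 16], [-20, 4, 10, 3, 8], [-20, -8, 10, 3, -4], [31, -12, -1, -9, -20], [5, -20, -8, -19, 0]]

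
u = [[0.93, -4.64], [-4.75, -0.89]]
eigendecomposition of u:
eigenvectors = [[0.77, 0.63],[-0.64, 0.78]]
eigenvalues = [4.8, -4.76]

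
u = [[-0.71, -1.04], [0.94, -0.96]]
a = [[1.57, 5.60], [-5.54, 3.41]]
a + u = [[0.86,4.56], [-4.6,2.45]]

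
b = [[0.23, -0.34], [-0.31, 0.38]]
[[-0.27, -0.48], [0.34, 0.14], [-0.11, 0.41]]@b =[[0.09, -0.09], [0.03, -0.06], [-0.15, 0.19]]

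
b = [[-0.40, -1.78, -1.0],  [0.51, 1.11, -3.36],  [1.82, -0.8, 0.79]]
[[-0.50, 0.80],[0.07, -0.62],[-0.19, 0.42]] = b @[[-0.02, 0.01], [0.25, -0.47], [0.06, 0.03]]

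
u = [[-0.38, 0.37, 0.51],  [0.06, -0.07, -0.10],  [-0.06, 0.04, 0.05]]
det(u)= 0.000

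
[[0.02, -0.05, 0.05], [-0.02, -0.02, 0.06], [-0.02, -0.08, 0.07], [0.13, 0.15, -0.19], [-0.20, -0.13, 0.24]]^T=[[0.02, -0.02, -0.02, 0.13, -0.2], [-0.05, -0.02, -0.08, 0.15, -0.13], [0.05, 0.06, 0.07, -0.19, 0.24]]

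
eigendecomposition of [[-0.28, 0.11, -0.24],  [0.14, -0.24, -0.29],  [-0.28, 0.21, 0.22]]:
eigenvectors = [[0.45, 0.91, 0.6],[0.56, -0.03, 0.80],[-0.70, 0.42, 0.0]]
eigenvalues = [0.23, -0.4, -0.14]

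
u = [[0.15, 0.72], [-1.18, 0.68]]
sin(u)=[[0.30, 0.75], [-1.23, 0.85]]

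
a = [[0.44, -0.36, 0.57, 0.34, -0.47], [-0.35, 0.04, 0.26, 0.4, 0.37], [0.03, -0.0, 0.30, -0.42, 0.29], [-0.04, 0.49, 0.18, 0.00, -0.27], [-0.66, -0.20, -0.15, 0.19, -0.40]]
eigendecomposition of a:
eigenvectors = [[(0.37-0.17j), (0.37+0.17j), -0.72+0.00j, -0.27-0.31j, (-0.27+0.31j)], [(-0.06-0.37j), -0.06+0.37j, 0.56+0.00j, 0.25-0.40j, (0.25+0.4j)], [(-0.17+0.1j), -0.17-0.10j, (-0.05+0j), 0.56+0.00j, (0.56-0j)], [(0.21+0.36j), (0.21-0.36j), (0.24+0j), -0.06-0.50j, (-0.06+0.5j)], [0.69+0.00j, (0.69-0j), 0.33+0.00j, 0.13+0.16j, 0.13-0.16j]]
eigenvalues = [(-0.64+0.35j), (-0.64-0.35j), (0.86+0j), (0.4+0.44j), (0.4-0.44j)]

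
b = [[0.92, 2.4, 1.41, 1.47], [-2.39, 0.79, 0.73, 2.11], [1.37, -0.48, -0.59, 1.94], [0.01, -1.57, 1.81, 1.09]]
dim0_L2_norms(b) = [2.9, 3.01, 2.48, 3.4]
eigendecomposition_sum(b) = [[(0.98-0j),  (-0.25-0j),  1.08+0.00j,  (1.52+0j)],[-0.06+0.00j,  (0.02+0j),  -0.07-0.00j,  (-0.09-0j)],[0.78-0.00j,  (-0.2-0j),  0.87+0.00j,  1.22+0.00j],[(0.77-0j),  (-0.2-0j),  0.85+0.00j,  (1.2+0j)]] + [[0.02+1.00j, 1.30-0.08j, (0.02-0.34j), 0.05-0.93j], [-1.17+0.25j, (0.39+1.51j), 0.40-0.05j, 1.10-0.15j], [(0.05-0.02j), (-0.03-0.06j), (-0.02+0.01j), (-0.05+0.02j)], [-0.24-0.58j, (-0.75+0.34j), 0.06+0.21j, 0.18+0.56j]] + [[0.02-1.00j, (1.3+0.08j), 0.02+0.34j, (0.05+0.93j)], [(-1.17-0.25j), 0.39-1.51j, 0.40+0.05j, 1.10+0.15j], [0.05+0.02j, -0.03+0.06j, (-0.02-0.01j), -0.05-0.02j], [(-0.24+0.58j), -0.75-0.34j, (0.06-0.21j), (0.18-0.56j)]] + [[-0.10+0.00j, 0.04-0.00j, 0.28-0.00j, (-0.16-0j)], [-0j, (-0+0j), -0.01+0.00j, 0.01+0.00j], [0.49-0.00j, (-0.21+0j), -1.42+0.00j, (0.81+0j)], [-0.29+0.00j, 0.12-0.00j, 0.83-0.00j, -0.47-0.00j]]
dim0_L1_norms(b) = [4.69, 5.24, 4.54, 6.61]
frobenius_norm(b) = 5.94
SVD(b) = [[0.64, -0.65, -0.22, -0.35], [0.7, 0.59, -0.23, 0.34], [0.19, -0.38, 0.61, 0.67], [0.26, 0.31, 0.72, -0.56]] @ diag([3.9639796942810195, 2.8883944819954572, 2.7547978563956237, 1.892070577463759]) @ [[-0.20, 0.4, 0.44, 0.77], [-0.87, -0.48, 0.10, -0.04], [0.43, -0.78, 0.17, 0.42], [-0.12, -0.00, -0.87, 0.47]]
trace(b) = 2.21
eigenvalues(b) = [(3.06+0j), (0.57+3.07j), (0.57-3.07j), (-1.99+0j)]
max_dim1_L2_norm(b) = 3.36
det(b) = -59.68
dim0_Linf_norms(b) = [2.39, 2.4, 1.81, 2.11]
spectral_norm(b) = 3.96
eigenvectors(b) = [[0.66+0.00j,-0.11+0.58j,-0.11-0.58j,-0.17+0.00j], [(-0.04+0j),-0.71+0.00j,-0.71-0.00j,0.01+0.00j], [(0.53+0j),(0.03-0.01j),(0.03+0.01j),0.85+0.00j], [(0.52+0j),(-0.07-0.37j),-0.07+0.37j,-0.50+0.00j]]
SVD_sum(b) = [[-0.52, 1.02, 1.13, 1.97], [-0.56, 1.11, 1.23, 2.14], [-0.16, 0.31, 0.34, 0.59], [-0.21, 0.41, 0.45, 0.78]] + [[1.62, 0.90, -0.19, 0.07], [-1.47, -0.81, 0.18, -0.07], [0.96, 0.53, -0.11, 0.04], [-0.78, -0.43, 0.09, -0.03]] + [[-0.27, 0.48, -0.10, -0.26], [-0.27, 0.49, -0.11, -0.27], [0.73, -1.31, 0.29, 0.71], [0.86, -1.55, 0.34, 0.84]] + [[0.08, 0.00, 0.58, -0.31], [-0.08, -0.00, -0.57, 0.31], [-0.16, -0.01, -1.1, 0.59], [0.13, 0.0, 0.93, -0.50]]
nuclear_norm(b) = 11.50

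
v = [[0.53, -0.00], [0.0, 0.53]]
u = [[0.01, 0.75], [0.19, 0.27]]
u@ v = [[0.01, 0.40], [0.10, 0.14]]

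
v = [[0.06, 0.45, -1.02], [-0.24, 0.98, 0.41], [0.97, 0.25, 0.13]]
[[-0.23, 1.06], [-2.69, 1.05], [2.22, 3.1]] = v@[[2.83, 2.75], [-1.87, 1.78], [-0.43, -0.09]]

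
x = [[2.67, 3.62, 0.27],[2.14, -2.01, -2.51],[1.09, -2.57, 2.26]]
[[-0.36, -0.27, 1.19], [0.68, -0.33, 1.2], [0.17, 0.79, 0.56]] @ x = [[-0.24, -3.82, 3.27], [2.42, 0.04, 3.72], [2.75, -2.41, -0.67]]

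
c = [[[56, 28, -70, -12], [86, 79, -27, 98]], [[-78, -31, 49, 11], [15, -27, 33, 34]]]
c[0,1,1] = 79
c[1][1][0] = 15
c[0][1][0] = 86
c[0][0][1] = 28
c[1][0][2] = 49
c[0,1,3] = 98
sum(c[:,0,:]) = -47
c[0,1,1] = 79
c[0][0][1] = 28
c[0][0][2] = -70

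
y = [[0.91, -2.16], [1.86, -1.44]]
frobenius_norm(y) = 3.32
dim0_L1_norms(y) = [2.77, 3.6]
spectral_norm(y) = 3.21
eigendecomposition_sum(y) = [[0.46+0.91j, -1.08-0.18j],[0.93+0.15j, -0.72+0.72j]] + [[0.46-0.91j, (-1.08+0.18j)], [(0.93-0.15j), (-0.72-0.72j)]]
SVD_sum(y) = [[1.38, -1.80], [1.39, -1.8]] + [[-0.47,-0.36],[0.47,0.36]]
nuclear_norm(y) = 4.05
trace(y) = -0.53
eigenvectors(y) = [[0.73+0.00j, (0.73-0j)],  [0.40-0.55j, 0.40+0.55j]]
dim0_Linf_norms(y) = [1.86, 2.16]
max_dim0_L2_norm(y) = 2.6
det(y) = 2.71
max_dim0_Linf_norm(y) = 2.16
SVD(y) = [[-0.71,-0.71], [-0.71,0.71]] @ diag([3.211929421073872, 0.842857872977445]) @ [[-0.61, 0.79], [0.79, 0.61]]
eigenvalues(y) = [(-0.26+1.62j), (-0.26-1.62j)]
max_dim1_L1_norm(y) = 3.3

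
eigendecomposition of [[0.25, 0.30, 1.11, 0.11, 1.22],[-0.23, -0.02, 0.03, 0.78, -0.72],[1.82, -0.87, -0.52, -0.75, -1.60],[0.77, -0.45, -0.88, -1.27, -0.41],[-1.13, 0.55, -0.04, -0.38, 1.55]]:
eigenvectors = [[(0.28+0j), (-0.13+0.22j), -0.13-0.22j, (-0.36+0j), -0.23+0.00j], [(0.3+0j), 0.34-0.14j, (0.34+0.14j), -0.87+0.00j, (0.51+0j)], [(-0.55+0j), (0.51+0.12j), 0.51-0.12j, 0.31+0.00j, (0.47+0j)], [(-0.72+0j), -0.16+0.09j, (-0.16-0.09j), -0.13+0.00j, -0.50+0.00j], [-0.04+0.00j, (-0.7+0j), (-0.7-0j), 0.02+0.00j, -0.46+0.00j]]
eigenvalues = [(-2.07+0j), (1.03+0.52j), (1.03-0.52j), (0.01+0j), (-0+0j)]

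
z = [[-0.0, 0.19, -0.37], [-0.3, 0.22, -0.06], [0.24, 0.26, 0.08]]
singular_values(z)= [0.47, 0.38, 0.28]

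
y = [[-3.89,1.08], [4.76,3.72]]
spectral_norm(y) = 6.64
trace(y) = -0.17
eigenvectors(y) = [[-0.87, -0.13], [0.50, -0.99]]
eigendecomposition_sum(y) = [[-4.20, 0.55], [2.43, -0.32]] + [[0.31, 0.53], [2.33, 4.04]]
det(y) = -19.61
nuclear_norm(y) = 9.59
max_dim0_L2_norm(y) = 6.15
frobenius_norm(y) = 7.27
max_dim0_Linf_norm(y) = 4.76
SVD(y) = [[-0.46, 0.89], [0.89, 0.46]] @ diag([6.638255108152687, 2.954330570380501]) @ [[0.91, 0.42], [-0.42, 0.91]]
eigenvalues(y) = [-4.51, 4.34]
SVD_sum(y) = [[-2.79, -1.29],[5.34, 2.48]] + [[-1.10, 2.37], [-0.58, 1.24]]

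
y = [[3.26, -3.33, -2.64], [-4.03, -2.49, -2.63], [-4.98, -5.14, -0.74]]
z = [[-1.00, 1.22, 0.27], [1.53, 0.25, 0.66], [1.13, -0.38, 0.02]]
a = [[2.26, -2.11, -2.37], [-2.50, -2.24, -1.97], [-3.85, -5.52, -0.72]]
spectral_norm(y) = 8.80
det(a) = -45.40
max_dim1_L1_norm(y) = 10.86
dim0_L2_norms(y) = [7.19, 6.61, 3.8]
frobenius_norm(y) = 10.48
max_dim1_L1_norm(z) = 2.49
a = y + z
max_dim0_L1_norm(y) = 12.27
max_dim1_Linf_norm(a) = 5.52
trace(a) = -0.70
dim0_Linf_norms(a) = [3.85, 5.52, 2.37]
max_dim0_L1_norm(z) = 3.66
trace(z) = -0.73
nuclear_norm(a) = 13.05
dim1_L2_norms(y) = [5.36, 5.42, 7.19]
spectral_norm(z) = 2.27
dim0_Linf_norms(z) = [1.53, 1.22, 0.66]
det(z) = 0.38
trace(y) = 0.03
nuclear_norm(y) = 16.13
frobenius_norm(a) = 8.73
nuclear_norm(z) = 3.69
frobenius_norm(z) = 2.61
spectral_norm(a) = 7.70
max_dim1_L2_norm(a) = 6.77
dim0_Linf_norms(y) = [4.98, 5.14, 2.64]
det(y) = -93.70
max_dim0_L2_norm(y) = 7.19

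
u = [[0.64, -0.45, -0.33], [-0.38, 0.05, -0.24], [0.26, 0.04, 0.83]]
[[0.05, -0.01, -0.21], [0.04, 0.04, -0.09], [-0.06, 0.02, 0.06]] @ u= [[-0.02, -0.03, -0.19], [-0.01, -0.02, -0.10], [-0.03, 0.03, 0.06]]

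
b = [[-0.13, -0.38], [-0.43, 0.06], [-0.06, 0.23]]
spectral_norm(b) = 0.46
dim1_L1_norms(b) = [0.51, 0.49, 0.29]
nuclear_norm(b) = 0.90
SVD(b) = [[-0.73, 0.49], [-0.65, -0.72], [0.21, -0.49]] @ diag([0.46174124127432165, 0.4394257913532711]) @ [[0.78,  0.62], [0.62,  -0.78]]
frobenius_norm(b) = 0.64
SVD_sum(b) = [[-0.26, -0.21], [-0.23, -0.19], [0.08, 0.06]] + [[0.13, -0.17], [-0.20, 0.25], [-0.14, 0.17]]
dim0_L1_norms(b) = [0.62, 0.67]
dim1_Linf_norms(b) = [0.38, 0.43, 0.23]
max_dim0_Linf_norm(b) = 0.43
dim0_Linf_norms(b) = [0.43, 0.38]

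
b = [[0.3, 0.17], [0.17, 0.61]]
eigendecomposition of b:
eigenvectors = [[-0.91, -0.40], [0.40, -0.91]]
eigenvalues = [0.22, 0.69]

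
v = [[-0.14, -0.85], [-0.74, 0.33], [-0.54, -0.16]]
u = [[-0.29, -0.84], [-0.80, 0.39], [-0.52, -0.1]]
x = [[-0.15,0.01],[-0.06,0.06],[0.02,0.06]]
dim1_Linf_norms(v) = [0.85, 0.74, 0.54]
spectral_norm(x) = 0.17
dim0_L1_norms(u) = [1.61, 1.33]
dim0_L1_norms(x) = [0.23, 0.13]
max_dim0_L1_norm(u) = 1.61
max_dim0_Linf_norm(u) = 0.84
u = x + v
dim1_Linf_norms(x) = [0.15, 0.06, 0.06]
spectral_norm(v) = 0.95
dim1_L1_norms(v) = [0.99, 1.07, 0.7]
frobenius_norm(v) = 1.31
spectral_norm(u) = 1.00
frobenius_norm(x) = 0.18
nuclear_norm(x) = 0.25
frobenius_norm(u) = 1.36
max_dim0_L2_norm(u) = 1.0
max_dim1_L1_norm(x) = 0.16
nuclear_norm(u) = 1.93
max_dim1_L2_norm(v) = 0.86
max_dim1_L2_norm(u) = 0.89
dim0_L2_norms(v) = [0.93, 0.93]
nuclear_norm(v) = 1.85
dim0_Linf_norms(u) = [0.8, 0.84]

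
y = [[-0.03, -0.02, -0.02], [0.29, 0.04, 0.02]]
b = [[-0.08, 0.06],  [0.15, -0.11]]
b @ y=[[0.02, 0.0, 0.00], [-0.04, -0.01, -0.01]]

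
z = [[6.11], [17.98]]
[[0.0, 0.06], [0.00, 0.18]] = z @[[0.0,0.01]]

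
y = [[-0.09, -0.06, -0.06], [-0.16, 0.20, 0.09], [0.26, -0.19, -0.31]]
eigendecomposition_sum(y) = [[(-0.05+0.17j), -0.02-0.02j, (-0.03-0.09j)], [-0.04-0.01j, 0.01-0.00j, 0.02-0.01j], [0.11+0.34j, -0.05-0.01j, -0.15-0.11j]] + [[-0.05-0.17j,(-0.02+0.02j),(-0.03+0.09j)], [-0.04+0.01j,0.01+0.00j,0.02+0.01j], [(0.11-0.34j),-0.05+0.01j,(-0.15+0.11j)]] + [[0.01+0.00j, (-0.02+0j), (-0.01+0j)],[-0.07-0.00j, (0.19-0j), 0.04-0.00j],[0.03+0.00j, -0.09+0.00j, (-0.02+0j)]]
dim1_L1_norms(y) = [0.21, 0.45, 0.76]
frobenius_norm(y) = 0.54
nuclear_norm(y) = 0.74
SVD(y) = [[0.03, 0.98, -0.21], [-0.50, 0.2, 0.84], [0.87, 0.08, 0.49]] @ diag([0.5114559592032659, 0.12343311052344226, 0.10943979633558719]) @ [[0.59, -0.52, -0.62],[-0.8, -0.28, -0.53],[0.11, 0.81, -0.58]]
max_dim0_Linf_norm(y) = 0.31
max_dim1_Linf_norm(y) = 0.31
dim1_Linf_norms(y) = [0.09, 0.2, 0.31]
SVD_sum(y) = [[0.01, -0.01, -0.01],[-0.15, 0.13, 0.16],[0.26, -0.23, -0.27]] + [[-0.1, -0.03, -0.06], [-0.02, -0.01, -0.01], [-0.01, -0.00, -0.01]] + [[-0.00, -0.02, 0.01],[0.01, 0.07, -0.05],[0.01, 0.04, -0.03]]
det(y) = 0.01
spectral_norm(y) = 0.51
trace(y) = -0.20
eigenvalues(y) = [(-0.19+0.05j), (-0.19-0.05j), (0.18+0j)]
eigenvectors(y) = [[0.36+0.25j, (0.36-0.25j), (-0.11+0j)], [(-0.07+0.09j), -0.07-0.09j, 0.91+0.00j], [(0.89+0j), (0.89-0j), (-0.41+0j)]]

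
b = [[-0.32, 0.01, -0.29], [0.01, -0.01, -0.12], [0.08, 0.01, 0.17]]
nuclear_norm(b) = 0.59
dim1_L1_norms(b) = [0.62, 0.14, 0.26]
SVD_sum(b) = [[-0.29, 0.0, -0.32],[-0.06, 0.0, -0.06],[0.12, -0.0, 0.13]] + [[-0.03, 0.01, 0.03], [0.06, -0.01, -0.06], [-0.04, 0.01, 0.04]] + [[0.00,0.0,-0.00], [0.00,0.00,-0.0], [0.0,0.00,-0.0]]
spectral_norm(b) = 0.47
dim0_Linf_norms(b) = [0.32, 0.01, 0.29]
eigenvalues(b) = [-0.27, 0.1, 0.01]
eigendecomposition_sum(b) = [[-0.3, 0.02, -0.19], [0.04, -0.0, 0.02], [0.05, -0.0, 0.03]] + [[-0.02, -0.01, -0.1], [-0.03, -0.02, -0.16], [0.03, 0.01, 0.14]] + [[0.0, 0.0, 0.0], [0.00, 0.01, 0.01], [-0.00, -0.00, -0.00]]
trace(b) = -0.16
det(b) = -0.00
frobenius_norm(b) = 0.49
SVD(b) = [[-0.91, 0.36, 0.21], [-0.17, -0.79, 0.59], [0.38, 0.50, 0.78]] @ diag([0.47304190407122737, 0.11320506746211148, 0.003996209900205977]) @ [[0.68, -0.01, 0.74], [-0.73, 0.15, 0.67], [0.11, 0.99, -0.09]]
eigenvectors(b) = [[0.98, 0.43, -0.15], [-0.12, 0.68, -0.98], [-0.18, -0.60, 0.13]]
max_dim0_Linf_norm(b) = 0.32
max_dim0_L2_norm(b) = 0.36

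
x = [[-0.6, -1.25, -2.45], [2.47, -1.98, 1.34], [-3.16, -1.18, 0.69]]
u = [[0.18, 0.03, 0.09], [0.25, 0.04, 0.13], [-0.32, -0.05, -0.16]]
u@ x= [[-0.32, -0.39, -0.34], [-0.46, -0.55, -0.47], [0.57, 0.69, 0.61]]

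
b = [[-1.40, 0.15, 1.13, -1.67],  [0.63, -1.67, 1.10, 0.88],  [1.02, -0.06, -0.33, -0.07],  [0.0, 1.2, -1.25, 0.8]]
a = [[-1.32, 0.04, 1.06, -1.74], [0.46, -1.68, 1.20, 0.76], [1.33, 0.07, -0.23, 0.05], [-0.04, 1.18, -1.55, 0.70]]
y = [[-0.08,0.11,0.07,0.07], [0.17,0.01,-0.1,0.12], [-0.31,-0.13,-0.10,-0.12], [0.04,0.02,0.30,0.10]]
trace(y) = -0.07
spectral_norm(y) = 0.44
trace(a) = -2.53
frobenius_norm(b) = 4.00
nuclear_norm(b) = 6.58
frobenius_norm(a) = 4.13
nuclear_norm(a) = 6.72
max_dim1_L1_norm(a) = 4.16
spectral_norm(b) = 2.84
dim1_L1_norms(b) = [4.35, 4.28, 1.48, 3.25]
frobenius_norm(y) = 0.57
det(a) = 0.03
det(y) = 0.00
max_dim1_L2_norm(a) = 2.43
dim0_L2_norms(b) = [1.84, 2.06, 2.04, 2.05]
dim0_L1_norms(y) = [0.6, 0.27, 0.57, 0.41]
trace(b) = -2.60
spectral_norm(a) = 3.01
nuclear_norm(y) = 0.98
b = a + y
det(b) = 0.96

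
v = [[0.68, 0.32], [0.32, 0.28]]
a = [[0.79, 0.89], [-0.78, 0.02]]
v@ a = [[0.29, 0.61], [0.03, 0.29]]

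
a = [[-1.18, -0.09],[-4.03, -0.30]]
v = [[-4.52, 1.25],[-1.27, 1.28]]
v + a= [[-5.7, 1.16],[-5.30, 0.98]]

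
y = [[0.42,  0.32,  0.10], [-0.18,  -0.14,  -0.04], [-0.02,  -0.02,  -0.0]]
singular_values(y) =[0.59, 0.01, 0.0]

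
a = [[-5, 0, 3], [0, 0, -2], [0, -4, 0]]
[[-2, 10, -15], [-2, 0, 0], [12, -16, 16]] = a @ [[1, -2, 3], [-3, 4, -4], [1, 0, 0]]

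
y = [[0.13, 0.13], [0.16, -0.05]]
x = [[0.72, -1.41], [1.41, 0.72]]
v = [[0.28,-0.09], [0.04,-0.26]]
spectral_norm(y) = 0.21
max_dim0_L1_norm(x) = 2.13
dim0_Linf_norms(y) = [0.16, 0.13]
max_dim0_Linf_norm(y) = 0.16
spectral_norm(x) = 1.58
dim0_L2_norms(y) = [0.21, 0.14]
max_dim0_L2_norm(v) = 0.28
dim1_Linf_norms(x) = [1.41, 1.41]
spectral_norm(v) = 0.34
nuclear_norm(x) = 3.17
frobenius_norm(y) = 0.25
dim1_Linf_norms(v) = [0.28, 0.26]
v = y @ x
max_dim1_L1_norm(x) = 2.13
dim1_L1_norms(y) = [0.26, 0.21]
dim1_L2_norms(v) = [0.29, 0.26]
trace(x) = 1.44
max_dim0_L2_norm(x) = 1.58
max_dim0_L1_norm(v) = 0.35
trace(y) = 0.08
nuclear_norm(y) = 0.34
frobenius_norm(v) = 0.39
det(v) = -0.07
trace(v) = 0.02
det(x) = 2.51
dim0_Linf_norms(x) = [1.41, 1.41]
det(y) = -0.03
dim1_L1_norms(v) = [0.37, 0.3]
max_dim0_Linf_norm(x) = 1.41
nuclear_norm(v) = 0.54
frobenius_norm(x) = 2.24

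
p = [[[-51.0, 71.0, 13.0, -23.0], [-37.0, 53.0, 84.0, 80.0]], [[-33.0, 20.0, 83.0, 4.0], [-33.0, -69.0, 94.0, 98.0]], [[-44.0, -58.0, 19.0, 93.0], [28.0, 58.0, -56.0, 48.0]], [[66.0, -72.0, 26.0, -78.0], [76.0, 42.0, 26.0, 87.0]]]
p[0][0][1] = 71.0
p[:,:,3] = [[-23.0, 80.0], [4.0, 98.0], [93.0, 48.0], [-78.0, 87.0]]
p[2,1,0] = 28.0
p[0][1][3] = 80.0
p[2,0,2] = 19.0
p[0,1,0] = -37.0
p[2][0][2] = 19.0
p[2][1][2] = -56.0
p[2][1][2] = -56.0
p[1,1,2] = 94.0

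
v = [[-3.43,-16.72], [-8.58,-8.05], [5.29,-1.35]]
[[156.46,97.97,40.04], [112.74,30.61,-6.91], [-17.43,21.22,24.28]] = v @ [[-5.40, 2.39, 3.78], [-8.25, -6.35, -3.17]]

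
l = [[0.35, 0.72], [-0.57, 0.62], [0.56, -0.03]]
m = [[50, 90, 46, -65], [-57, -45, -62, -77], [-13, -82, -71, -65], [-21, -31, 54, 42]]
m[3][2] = 54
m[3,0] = -21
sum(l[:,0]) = 0.3350000000000001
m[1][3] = -77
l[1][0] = -0.57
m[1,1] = -45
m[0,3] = -65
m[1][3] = -77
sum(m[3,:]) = 44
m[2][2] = -71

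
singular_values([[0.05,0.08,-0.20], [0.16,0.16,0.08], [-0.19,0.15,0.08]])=[0.27, 0.24, 0.2]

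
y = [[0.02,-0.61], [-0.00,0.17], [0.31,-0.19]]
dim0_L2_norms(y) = [0.31, 0.66]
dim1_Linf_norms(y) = [0.61, 0.17, 0.31]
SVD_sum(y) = [[0.12, -0.59],[-0.03, 0.16],[0.05, -0.24]] + [[-0.10, -0.02],[0.03, 0.01],[0.26, 0.05]]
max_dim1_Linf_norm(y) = 0.61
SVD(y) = [[0.90, -0.35], [-0.25, 0.12], [0.37, 0.93]] @ diag([0.6718230423092266, 0.2867992326042298]) @ [[0.20, -0.98], [0.98, 0.2]]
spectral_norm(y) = 0.67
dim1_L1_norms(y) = [0.63, 0.17, 0.5]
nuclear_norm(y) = 0.96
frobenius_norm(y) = 0.73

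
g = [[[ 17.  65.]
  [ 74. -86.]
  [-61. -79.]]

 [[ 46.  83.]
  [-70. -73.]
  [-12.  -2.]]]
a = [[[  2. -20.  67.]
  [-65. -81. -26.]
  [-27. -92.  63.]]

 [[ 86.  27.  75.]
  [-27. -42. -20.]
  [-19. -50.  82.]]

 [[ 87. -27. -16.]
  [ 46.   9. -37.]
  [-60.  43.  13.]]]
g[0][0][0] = 17.0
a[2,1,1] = 9.0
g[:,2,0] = [-61.0, -12.0]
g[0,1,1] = -86.0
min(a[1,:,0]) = -27.0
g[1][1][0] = -70.0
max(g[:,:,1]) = 83.0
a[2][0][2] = -16.0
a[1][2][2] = 82.0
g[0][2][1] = -79.0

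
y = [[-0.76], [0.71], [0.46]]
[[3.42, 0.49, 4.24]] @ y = [[-0.30]]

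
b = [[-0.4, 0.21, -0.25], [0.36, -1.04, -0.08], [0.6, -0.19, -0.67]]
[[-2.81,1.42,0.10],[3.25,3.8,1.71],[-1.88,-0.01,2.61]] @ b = [[1.7,-2.09,0.52],[1.09,-3.59,-2.26],[2.31,-0.88,-1.28]]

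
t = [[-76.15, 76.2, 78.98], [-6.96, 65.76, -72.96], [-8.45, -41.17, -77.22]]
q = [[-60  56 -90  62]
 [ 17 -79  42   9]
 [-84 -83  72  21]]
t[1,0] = -6.96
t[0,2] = 78.98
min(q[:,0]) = -84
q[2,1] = -83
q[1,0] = 17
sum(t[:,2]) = -71.19999999999999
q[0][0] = -60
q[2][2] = 72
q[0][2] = -90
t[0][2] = 78.98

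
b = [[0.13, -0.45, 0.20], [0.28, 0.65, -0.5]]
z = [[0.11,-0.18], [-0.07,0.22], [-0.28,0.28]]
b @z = [[-0.01, -0.07], [0.13, -0.05]]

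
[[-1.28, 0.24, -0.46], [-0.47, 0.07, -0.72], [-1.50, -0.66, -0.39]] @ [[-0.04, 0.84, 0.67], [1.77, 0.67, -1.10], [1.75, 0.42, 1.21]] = [[-0.33,-1.11,-1.68],  [-1.12,-0.65,-1.26],  [-1.79,-1.87,-0.75]]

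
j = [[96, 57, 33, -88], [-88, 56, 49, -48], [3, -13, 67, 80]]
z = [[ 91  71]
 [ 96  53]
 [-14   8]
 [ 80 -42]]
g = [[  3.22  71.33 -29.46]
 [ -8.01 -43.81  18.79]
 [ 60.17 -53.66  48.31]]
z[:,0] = [91, 96, -14, 80]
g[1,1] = -43.81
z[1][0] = 96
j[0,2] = 33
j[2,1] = -13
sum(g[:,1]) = -26.14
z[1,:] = [96, 53]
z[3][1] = -42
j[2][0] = 3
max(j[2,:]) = 80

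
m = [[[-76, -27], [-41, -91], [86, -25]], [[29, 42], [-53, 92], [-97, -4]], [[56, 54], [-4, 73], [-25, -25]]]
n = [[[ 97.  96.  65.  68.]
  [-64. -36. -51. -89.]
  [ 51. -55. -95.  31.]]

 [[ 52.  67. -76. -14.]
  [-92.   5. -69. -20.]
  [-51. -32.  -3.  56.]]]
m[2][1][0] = -4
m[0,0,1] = -27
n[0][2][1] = -55.0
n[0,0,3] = 68.0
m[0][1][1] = -91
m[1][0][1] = 42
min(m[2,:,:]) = -25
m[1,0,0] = 29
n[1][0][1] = 67.0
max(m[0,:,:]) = 86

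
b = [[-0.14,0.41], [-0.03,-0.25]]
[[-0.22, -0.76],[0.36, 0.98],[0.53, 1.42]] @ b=[[0.05, 0.1], [-0.08, -0.10], [-0.12, -0.14]]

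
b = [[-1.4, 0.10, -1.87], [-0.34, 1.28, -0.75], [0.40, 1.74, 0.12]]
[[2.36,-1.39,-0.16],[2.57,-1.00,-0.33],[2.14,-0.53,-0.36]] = b @ [[-0.62, 0.53, -0.01], [1.42, -0.45, -0.21], [-0.72, 0.32, 0.08]]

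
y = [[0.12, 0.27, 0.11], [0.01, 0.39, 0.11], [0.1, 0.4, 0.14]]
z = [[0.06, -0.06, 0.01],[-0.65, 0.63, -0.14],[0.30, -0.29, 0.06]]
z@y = [[0.01, -0.0, 0.0],[-0.09, 0.01, -0.02],[0.04, -0.01, 0.01]]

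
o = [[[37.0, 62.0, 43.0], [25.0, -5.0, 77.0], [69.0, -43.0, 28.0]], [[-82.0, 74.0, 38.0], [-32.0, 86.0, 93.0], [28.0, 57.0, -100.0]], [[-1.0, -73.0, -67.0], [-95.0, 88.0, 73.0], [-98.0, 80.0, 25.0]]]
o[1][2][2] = -100.0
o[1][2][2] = -100.0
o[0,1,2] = 77.0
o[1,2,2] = -100.0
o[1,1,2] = 93.0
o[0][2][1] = -43.0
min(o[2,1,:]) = -95.0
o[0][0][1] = 62.0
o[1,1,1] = 86.0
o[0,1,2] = 77.0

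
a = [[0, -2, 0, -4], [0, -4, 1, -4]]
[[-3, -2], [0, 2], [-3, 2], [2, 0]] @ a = [[0, 14, -2, 20], [0, -8, 2, -8], [0, -2, 2, 4], [0, -4, 0, -8]]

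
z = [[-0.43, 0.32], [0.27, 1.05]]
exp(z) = [[0.70, 0.48], [0.41, 2.94]]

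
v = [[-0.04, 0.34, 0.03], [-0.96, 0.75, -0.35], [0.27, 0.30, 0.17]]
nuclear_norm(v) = 1.79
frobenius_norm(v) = 1.38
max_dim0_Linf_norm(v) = 0.96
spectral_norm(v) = 1.29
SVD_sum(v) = [[-0.17, 0.14, -0.06],[-0.95, 0.77, -0.34],[0.05, -0.04, 0.02]] + [[0.13, 0.20, 0.09],[-0.01, -0.02, -0.01],[0.22, 0.34, 0.15]] + [[-0.00, -0.00, 0.00], [0.00, 0.0, -0.00], [0.0, 0.0, -0.0]]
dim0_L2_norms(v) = [1.0, 0.88, 0.39]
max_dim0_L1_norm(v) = 1.39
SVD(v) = [[-0.18, 0.51, -0.84], [-0.98, -0.05, 0.18], [0.05, 0.86, 0.51]] @ diag([1.2893312706035955, 0.5041069855361623, 0.00101083003580146]) @ [[0.75, -0.61, 0.27], [0.51, 0.78, 0.35], [0.43, 0.13, -0.90]]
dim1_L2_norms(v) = [0.34, 1.27, 0.44]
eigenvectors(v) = [[(0.22-0.29j), 0.22+0.29j, -0.43+0.00j], [(0.79+0j), 0.79-0.00j, (-0.13+0j)], [0.09-0.48j, 0.09+0.48j, (0.9+0j)]]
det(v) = -0.00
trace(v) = 0.88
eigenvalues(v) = [(0.44+0.57j), (0.44-0.57j), (-0+0j)]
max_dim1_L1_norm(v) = 2.06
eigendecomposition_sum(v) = [[(-0.02+0.26j), (0.17-0.09j), 0.01+0.11j], [-0.48+0.31j, 0.37+0.18j, (-0.18+0.17j)], [0.13+0.33j, (0.15-0.21j), (0.09+0.13j)]] + [[(-0.02-0.26j), (0.17+0.09j), (0.01-0.11j)], [(-0.48-0.31j), (0.37-0.18j), (-0.18-0.17j)], [0.13-0.33j, 0.15+0.21j, 0.09-0.13j]] + [[(-0+0j), 0.00-0.00j, 0.00+0.00j],[-0.00+0.00j, -0j, 0.00+0.00j],[0.00-0.00j, -0.00+0.00j, (-0-0j)]]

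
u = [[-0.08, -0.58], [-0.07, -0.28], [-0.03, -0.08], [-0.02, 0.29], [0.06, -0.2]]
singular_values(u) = [0.74, 0.11]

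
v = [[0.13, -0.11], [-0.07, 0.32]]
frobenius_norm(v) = 0.37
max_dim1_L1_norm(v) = 0.39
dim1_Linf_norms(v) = [0.13, 0.32]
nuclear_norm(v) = 0.45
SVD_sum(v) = [[0.05, -0.14], [-0.11, 0.31]] + [[0.08, 0.03], [0.04, 0.01]]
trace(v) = 0.45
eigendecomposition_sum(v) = [[0.08, 0.04], [0.03, 0.01]] + [[0.05, -0.15],  [-0.10, 0.31]]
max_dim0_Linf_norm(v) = 0.32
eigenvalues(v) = [0.1, 0.35]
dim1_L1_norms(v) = [0.24, 0.39]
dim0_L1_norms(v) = [0.2, 0.43]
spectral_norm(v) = 0.36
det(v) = 0.03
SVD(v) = [[-0.41, 0.91], [0.91, 0.41]] @ diag([0.3567496632445543, 0.09502461667850634]) @ [[-0.33, 0.94], [0.94, 0.33]]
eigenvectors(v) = [[-0.95, 0.44], [-0.3, -0.90]]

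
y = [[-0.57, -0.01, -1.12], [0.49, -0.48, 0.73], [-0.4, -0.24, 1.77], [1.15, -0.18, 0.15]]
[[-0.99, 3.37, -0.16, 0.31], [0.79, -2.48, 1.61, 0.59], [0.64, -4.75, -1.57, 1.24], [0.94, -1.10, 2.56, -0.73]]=y @ [[0.73, -0.53, 1.92, -0.96], [-0.12, 0.46, -2.63, -1.86], [0.51, -2.74, -0.81, 0.23]]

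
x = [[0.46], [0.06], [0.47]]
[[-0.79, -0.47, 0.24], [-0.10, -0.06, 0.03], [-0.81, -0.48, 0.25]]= x @ [[-1.72, -1.02, 0.53]]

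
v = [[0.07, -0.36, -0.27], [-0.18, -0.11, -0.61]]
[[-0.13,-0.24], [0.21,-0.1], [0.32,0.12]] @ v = [[0.03, 0.07, 0.18], [0.03, -0.06, 0.00], [0.0, -0.13, -0.16]]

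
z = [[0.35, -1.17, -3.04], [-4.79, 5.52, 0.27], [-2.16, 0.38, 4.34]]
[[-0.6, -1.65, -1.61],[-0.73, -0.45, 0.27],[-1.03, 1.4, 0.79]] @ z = [[11.17, -9.02, -5.61], [1.32, -1.53, 3.27], [-8.77, 9.23, 6.94]]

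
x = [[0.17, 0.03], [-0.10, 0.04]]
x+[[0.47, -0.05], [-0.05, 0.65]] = [[0.64,  -0.02],[-0.15,  0.69]]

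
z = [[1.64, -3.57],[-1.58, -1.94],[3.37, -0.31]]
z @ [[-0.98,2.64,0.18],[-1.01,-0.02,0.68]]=[[2.0, 4.40, -2.13], [3.51, -4.13, -1.60], [-2.99, 8.90, 0.4]]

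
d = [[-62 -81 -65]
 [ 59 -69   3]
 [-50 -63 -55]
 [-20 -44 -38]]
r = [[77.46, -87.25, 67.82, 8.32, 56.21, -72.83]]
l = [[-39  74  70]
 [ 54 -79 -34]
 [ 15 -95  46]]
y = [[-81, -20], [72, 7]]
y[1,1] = 7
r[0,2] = 67.82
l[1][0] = 54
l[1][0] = 54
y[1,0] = 72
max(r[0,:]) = 77.46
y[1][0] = 72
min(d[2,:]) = -63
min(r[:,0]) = 77.46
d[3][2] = -38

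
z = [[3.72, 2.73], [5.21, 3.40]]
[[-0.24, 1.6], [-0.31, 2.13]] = z@[[-0.02,  0.24], [-0.06,  0.26]]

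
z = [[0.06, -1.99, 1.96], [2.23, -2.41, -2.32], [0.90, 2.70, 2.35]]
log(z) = [[1.22, -1.82, -0.34], [1.61, 0.59, -1.33], [-0.59, 1.18, 1.62]]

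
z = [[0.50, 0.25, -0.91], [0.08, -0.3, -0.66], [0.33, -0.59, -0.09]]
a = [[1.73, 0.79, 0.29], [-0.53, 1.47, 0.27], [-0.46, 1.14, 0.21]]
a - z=[[1.23, 0.54, 1.20], [-0.61, 1.77, 0.93], [-0.79, 1.73, 0.30]]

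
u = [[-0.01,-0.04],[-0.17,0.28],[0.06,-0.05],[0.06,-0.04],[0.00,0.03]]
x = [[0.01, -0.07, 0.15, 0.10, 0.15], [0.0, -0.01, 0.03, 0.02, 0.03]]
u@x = [[-0.00, 0.0, -0.0, -0.00, -0.00], [-0.00, 0.01, -0.02, -0.01, -0.02], [0.0, -0.00, 0.01, 0.00, 0.01], [0.00, -0.00, 0.01, 0.01, 0.01], [0.0, -0.00, 0.0, 0.0, 0.00]]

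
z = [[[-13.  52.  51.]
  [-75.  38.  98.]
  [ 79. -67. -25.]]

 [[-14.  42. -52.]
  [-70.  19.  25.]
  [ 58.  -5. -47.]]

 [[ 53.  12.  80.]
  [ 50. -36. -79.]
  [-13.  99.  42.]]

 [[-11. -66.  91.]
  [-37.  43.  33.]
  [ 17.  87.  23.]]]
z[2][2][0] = -13.0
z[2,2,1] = 99.0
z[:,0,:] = [[-13.0, 52.0, 51.0], [-14.0, 42.0, -52.0], [53.0, 12.0, 80.0], [-11.0, -66.0, 91.0]]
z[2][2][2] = 42.0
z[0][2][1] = -67.0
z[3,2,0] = 17.0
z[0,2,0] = 79.0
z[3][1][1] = 43.0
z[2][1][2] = -79.0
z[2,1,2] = -79.0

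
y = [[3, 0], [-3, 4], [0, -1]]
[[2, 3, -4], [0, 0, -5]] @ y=[[-3, 16], [0, 5]]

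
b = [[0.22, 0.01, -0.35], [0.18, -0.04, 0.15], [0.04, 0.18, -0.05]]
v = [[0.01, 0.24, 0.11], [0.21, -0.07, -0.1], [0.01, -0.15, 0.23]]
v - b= [[-0.21, 0.23, 0.46], [0.03, -0.03, -0.25], [-0.03, -0.33, 0.28]]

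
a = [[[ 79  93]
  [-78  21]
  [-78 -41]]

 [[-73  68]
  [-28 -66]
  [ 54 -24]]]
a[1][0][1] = 68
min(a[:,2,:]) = -78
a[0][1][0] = -78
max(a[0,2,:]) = -41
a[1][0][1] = 68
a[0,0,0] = 79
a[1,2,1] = -24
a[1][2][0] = 54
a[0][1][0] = -78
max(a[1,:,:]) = 68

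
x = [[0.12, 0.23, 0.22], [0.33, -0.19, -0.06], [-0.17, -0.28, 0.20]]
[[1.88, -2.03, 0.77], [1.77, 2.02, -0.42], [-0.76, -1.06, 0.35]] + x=[[2.0,  -1.80,  0.99], [2.1,  1.83,  -0.48], [-0.93,  -1.34,  0.55]]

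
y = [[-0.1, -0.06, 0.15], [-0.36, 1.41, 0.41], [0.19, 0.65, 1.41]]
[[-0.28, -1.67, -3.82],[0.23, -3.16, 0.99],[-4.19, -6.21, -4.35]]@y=[[-0.1, -4.82, -6.11], [1.3, -3.83, 0.13], [1.83, -11.33, -9.31]]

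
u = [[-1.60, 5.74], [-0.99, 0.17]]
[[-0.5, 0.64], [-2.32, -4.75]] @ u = [[0.17, -2.76], [8.41, -14.12]]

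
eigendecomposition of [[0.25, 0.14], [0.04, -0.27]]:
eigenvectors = [[1.0,-0.26], [0.08,0.97]]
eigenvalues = [0.26, -0.28]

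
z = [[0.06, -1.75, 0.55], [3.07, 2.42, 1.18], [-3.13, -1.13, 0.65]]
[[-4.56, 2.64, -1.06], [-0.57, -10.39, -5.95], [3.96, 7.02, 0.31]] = z@ [[-2.18, -1.74, -0.58], [2.53, -1.77, -0.32], [0.0, -0.65, -2.88]]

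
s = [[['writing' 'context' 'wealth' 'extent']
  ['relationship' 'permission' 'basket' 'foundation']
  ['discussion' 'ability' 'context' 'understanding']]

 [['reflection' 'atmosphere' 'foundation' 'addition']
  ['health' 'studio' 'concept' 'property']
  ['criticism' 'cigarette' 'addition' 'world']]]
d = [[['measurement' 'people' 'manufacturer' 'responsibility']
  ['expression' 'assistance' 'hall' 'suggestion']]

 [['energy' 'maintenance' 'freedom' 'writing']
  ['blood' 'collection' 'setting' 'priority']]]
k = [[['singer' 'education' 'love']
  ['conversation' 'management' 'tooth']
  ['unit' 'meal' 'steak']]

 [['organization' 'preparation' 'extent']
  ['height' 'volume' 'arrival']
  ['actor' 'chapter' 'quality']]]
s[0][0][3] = 'extent'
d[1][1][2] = 'setting'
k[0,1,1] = 'management'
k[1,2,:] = ['actor', 'chapter', 'quality']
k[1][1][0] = 'height'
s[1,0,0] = 'reflection'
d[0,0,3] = 'responsibility'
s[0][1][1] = 'permission'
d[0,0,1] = 'people'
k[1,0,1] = 'preparation'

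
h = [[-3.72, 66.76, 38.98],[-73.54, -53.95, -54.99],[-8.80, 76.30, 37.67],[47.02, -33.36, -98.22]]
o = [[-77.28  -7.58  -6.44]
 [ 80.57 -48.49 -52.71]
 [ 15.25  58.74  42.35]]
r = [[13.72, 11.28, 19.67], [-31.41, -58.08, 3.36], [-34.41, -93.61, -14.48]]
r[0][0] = 13.72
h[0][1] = 66.76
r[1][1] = -58.08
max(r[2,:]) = -14.48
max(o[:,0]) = 80.57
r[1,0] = -31.41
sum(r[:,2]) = 8.55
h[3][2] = -98.22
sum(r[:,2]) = 8.55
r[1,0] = -31.41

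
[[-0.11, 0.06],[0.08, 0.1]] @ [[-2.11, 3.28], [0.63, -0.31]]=[[0.27, -0.38], [-0.11, 0.23]]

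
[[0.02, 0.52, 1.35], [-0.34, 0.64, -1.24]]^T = [[0.02, -0.34],[0.52, 0.64],[1.35, -1.24]]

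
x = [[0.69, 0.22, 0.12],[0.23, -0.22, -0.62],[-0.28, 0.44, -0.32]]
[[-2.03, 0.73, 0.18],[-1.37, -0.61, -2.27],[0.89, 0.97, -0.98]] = x@[[-3.25,0.23,-0.37],[0.54,2.48,0.08],[0.82,0.19,3.49]]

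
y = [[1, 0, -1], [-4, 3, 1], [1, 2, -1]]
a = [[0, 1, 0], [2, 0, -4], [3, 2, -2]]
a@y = [[-4, 3, 1], [-2, -8, 2], [-7, 2, 1]]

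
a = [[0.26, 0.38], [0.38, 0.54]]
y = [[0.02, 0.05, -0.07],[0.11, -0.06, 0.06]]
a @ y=[[0.05, -0.01, 0.0],[0.07, -0.01, 0.01]]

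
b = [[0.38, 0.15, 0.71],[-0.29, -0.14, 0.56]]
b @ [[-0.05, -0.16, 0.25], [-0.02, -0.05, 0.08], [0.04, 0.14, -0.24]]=[[0.01, 0.03, -0.06], [0.04, 0.13, -0.22]]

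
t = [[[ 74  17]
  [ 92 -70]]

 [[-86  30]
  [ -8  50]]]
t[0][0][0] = 74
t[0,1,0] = 92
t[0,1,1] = -70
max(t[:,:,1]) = 50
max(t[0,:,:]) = 92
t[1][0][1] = 30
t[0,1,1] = -70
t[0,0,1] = 17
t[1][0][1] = 30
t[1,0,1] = 30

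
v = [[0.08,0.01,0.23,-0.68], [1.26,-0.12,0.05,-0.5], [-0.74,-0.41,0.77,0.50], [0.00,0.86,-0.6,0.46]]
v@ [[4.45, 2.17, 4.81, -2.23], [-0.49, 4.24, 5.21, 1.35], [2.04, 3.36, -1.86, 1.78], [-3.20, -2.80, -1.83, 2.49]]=[[3.00,2.89,1.25,-1.45],[7.37,3.79,6.26,-4.13],[-3.12,-2.16,-8.04,3.71],[-3.12,0.34,4.75,1.24]]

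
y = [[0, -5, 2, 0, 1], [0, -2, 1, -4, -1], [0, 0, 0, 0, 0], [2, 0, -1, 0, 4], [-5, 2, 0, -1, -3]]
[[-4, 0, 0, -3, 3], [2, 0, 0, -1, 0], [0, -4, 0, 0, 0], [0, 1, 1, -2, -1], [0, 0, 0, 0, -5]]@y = [[-21, 26, -5, -3, -25], [-2, -10, 5, 0, -2], [0, 8, -4, 16, 4], [1, -4, 3, -3, -6], [25, -10, 0, 5, 15]]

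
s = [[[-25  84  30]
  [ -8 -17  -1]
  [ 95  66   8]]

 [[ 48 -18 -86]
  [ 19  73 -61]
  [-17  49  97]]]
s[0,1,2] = -1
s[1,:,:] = [[48, -18, -86], [19, 73, -61], [-17, 49, 97]]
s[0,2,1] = 66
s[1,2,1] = 49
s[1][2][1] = 49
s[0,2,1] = 66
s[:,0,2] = [30, -86]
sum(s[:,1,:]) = 5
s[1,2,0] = -17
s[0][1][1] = -17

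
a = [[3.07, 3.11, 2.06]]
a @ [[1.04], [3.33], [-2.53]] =[[8.34]]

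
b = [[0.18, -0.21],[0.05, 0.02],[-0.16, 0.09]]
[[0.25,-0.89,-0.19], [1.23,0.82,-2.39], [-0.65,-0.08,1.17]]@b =[[0.03,-0.09], [0.64,-0.46], [-0.31,0.24]]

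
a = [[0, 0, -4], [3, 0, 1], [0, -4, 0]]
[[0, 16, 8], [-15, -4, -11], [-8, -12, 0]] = a @ [[-5, 0, -3], [2, 3, 0], [0, -4, -2]]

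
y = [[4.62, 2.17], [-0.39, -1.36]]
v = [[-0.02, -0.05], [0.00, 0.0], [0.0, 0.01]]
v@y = [[-0.07, 0.02], [0.00, 0.00], [-0.00, -0.01]]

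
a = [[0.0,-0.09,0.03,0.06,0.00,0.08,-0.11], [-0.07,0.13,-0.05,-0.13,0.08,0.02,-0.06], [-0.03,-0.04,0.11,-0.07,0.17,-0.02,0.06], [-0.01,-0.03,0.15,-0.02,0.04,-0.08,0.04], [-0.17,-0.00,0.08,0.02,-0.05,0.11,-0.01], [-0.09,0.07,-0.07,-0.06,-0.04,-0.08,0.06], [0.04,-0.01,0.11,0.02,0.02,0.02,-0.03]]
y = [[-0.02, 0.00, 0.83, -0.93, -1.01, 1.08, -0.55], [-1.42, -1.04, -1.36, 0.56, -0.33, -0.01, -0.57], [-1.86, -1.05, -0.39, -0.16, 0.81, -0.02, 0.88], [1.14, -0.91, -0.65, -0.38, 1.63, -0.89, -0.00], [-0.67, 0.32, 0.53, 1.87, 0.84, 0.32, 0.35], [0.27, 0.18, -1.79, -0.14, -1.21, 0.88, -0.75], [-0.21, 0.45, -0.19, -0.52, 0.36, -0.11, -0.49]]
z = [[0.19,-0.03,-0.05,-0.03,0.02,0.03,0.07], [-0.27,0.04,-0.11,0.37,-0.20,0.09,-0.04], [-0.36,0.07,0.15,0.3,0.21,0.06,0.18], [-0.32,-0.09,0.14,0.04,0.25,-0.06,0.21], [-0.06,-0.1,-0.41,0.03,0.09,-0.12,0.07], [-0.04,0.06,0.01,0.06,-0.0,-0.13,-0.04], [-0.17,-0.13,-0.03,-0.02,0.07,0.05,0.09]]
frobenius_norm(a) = 0.52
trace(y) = -0.60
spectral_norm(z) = 0.79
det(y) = -36.10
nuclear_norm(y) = 13.75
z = a @ y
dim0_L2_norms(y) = [2.71, 1.83, 2.58, 2.27, 2.6, 1.69, 1.53]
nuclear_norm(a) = 1.16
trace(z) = 0.47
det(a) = -0.00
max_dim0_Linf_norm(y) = 1.87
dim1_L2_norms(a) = [0.18, 0.23, 0.23, 0.18, 0.22, 0.18, 0.13]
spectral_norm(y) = 3.36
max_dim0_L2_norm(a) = 0.25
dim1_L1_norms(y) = [4.42, 5.29, 5.17, 5.6, 4.9, 5.22, 2.33]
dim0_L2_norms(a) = [0.21, 0.18, 0.25, 0.17, 0.2, 0.18, 0.16]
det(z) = 0.00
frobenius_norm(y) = 5.86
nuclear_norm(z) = 2.25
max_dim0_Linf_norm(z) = 0.41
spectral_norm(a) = 0.29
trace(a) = 0.06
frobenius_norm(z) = 1.09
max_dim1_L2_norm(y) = 2.48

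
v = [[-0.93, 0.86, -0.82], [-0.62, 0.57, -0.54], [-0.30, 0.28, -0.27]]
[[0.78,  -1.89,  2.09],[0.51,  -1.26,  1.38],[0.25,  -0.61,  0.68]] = v@[[-0.89, 1.67, -0.17], [-0.88, -0.78, 1.35], [-0.86, -0.41, -0.94]]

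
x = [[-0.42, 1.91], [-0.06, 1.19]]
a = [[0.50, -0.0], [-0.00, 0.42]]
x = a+[[-0.92,1.91], [-0.06,0.77]]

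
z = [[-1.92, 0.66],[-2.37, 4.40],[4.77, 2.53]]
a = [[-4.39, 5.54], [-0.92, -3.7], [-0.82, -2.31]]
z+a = [[-6.31,6.20], [-3.29,0.7], [3.95,0.22]]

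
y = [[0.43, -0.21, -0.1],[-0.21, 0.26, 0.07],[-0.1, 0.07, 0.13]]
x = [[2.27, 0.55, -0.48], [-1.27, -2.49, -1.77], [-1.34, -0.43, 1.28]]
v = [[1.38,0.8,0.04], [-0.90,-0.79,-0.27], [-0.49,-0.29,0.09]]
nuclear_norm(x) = 6.80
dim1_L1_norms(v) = [2.22, 1.96, 0.87]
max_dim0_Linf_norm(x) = 2.49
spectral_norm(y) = 0.60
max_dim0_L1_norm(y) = 0.74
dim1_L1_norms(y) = [0.74, 0.54, 0.3]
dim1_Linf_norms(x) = [2.27, 2.49, 1.34]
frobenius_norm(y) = 0.62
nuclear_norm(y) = 0.82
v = y @ x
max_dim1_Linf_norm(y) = 0.43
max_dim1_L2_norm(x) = 3.31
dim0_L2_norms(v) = [1.72, 1.16, 0.29]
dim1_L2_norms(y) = [0.49, 0.34, 0.18]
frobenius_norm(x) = 4.50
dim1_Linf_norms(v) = [1.38, 0.9, 0.49]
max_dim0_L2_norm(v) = 1.72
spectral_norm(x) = 3.63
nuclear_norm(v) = 2.43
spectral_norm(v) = 2.07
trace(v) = 0.68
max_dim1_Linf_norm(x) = 2.49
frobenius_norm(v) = 2.09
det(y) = 0.01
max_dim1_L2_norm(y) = 0.49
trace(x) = 1.06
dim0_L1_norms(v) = [2.77, 1.88, 0.4]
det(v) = -0.04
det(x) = -5.42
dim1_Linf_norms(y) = [0.43, 0.26, 0.13]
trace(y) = 0.82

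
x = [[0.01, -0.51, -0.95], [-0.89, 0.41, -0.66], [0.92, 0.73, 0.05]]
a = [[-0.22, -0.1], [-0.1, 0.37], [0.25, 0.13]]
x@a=[[-0.19, -0.31], [-0.01, 0.15], [-0.26, 0.18]]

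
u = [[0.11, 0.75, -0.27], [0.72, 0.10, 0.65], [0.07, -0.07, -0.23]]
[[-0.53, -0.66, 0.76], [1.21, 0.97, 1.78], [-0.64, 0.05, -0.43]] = u @ [[-0.61, 1.11, 0.77], [0.28, -0.9, 1.5], [2.5, 0.4, 1.65]]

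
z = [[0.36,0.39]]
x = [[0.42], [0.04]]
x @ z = [[0.15, 0.16], [0.01, 0.02]]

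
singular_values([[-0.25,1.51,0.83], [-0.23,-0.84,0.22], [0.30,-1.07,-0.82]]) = [2.29, 0.71, 0.0]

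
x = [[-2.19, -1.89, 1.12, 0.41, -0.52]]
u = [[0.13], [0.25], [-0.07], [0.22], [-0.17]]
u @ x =[[-0.28, -0.25, 0.15, 0.05, -0.07],[-0.55, -0.47, 0.28, 0.10, -0.13],[0.15, 0.13, -0.08, -0.03, 0.04],[-0.48, -0.42, 0.25, 0.09, -0.11],[0.37, 0.32, -0.19, -0.07, 0.09]]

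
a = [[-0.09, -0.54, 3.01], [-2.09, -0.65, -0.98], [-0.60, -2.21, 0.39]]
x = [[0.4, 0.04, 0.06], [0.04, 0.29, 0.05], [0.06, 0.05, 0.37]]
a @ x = [[0.12,-0.01,1.08],  [-0.92,-0.32,-0.52],  [-0.30,-0.65,-0.00]]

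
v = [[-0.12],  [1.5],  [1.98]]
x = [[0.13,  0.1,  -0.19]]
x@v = [[-0.24]]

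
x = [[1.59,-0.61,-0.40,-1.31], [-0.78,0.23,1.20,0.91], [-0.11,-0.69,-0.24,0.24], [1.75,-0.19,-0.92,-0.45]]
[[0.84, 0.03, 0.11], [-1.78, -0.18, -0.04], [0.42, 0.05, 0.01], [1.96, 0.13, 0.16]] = x @ [[0.44,-0.01,0.10], [-0.05,-0.00,-0.01], [-1.46,-0.17,0.0], [0.36,0.02,0.04]]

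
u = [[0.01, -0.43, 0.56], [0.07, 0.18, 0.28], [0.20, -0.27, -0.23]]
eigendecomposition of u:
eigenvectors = [[0.82+0.00j, -0.79+0.00j, -0.79-0.00j], [(0.15+0j), (-0.09+0.49j), (-0.09-0.49j)], [(-0.55+0j), -0.35-0.06j, -0.35+0.06j]]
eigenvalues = [(-0.45+0j), (0.21+0.31j), (0.21-0.31j)]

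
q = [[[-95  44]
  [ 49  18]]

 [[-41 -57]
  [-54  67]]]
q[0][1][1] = 18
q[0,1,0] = 49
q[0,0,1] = 44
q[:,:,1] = [[44, 18], [-57, 67]]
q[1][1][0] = -54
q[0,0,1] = 44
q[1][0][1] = -57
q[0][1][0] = 49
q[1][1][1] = 67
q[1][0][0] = -41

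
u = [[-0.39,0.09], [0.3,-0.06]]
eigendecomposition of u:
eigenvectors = [[-0.80, -0.22], [0.60, -0.98]]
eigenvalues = [-0.46, 0.01]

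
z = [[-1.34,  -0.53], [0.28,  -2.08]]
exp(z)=[[0.25, -0.10],[0.05, 0.11]]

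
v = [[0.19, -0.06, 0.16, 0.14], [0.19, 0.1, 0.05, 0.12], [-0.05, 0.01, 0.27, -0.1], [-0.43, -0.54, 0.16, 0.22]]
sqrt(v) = [[0.48, 0.03, 0.13, 0.14], [0.25, 0.38, 0.00, 0.09], [-0.06, -0.04, 0.54, -0.08], [-0.27, -0.56, 0.18, 0.57]]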